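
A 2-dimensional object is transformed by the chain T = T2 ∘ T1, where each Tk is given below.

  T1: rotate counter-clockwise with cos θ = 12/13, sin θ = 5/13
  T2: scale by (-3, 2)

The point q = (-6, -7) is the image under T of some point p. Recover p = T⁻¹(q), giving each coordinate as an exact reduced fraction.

T1 = [12/13 -5/13 0; 5/13 12/13 0; 0 0 1]
T2·T1 = [-36/13 15/13 0; 10/13 24/13 0; 0 0 1]
det M = -6; M⁻¹ = [-4/13 5/26 0; 5/39 6/13 0; 0 0 1]
M⁻¹ · (-6, -7)ᵀ = (1/2, -4)ᵀ

p = (1/2, -4)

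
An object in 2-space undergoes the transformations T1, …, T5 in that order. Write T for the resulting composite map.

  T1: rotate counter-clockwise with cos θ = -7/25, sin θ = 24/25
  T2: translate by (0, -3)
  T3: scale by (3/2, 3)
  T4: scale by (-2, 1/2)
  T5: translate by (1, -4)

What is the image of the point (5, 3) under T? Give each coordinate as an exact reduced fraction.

T1 rotate counter-clockwise with cos θ = -7/25, sin θ = 24/25: (5, 3) → (-107/25, 99/25)
T2 translate by (0, -3): (-107/25, 99/25) → (-107/25, 24/25)
T3 scale by (3/2, 3): (-107/25, 24/25) → (-321/50, 72/25)
T4 scale by (-2, 1/2): (-321/50, 72/25) → (321/25, 36/25)
T5 translate by (1, -4): (321/25, 36/25) → (346/25, -64/25)

T(p) = (346/25, -64/25)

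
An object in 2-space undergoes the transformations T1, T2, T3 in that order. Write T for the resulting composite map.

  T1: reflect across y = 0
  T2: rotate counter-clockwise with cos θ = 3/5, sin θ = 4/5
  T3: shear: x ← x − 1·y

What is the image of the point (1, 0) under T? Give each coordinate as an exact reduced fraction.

T(p) = (-1/5, 4/5)

T1 reflect across y = 0: (1, 0) → (1, 0)
T2 rotate counter-clockwise with cos θ = 3/5, sin θ = 4/5: (1, 0) → (3/5, 4/5)
T3 shear: x ← x − 1·y: (3/5, 4/5) → (-1/5, 4/5)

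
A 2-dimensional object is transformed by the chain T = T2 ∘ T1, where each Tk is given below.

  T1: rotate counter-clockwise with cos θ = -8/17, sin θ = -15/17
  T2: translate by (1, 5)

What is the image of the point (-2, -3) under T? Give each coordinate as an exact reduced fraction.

T1 rotate counter-clockwise with cos θ = -8/17, sin θ = -15/17: (-2, -3) → (-29/17, 54/17)
T2 translate by (1, 5): (-29/17, 54/17) → (-12/17, 139/17)

T(p) = (-12/17, 139/17)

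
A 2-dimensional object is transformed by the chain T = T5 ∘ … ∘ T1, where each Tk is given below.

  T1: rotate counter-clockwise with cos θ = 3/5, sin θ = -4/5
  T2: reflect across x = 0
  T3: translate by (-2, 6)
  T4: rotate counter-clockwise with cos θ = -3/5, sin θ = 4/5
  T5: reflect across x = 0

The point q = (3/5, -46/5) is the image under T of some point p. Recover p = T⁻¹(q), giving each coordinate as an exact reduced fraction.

T1 = [3/5 4/5 0; -4/5 3/5 0; 0 0 1]
T2·T1 = [-3/5 -4/5 0; -4/5 3/5 0; 0 0 1]
T3·…·T1 = [-3/5 -4/5 -2; -4/5 3/5 6; 0 0 1]
T4·…·T1 = [1 0 -18/5; 0 -1 -26/5; 0 0 1]
T5·…·T1 = [-1 0 18/5; 0 -1 -26/5; 0 0 1]
det M = 1; M⁻¹ = [-1 0 18/5; 0 -1 -26/5; 0 0 1]
M⁻¹ · (3/5, -46/5)ᵀ = (3, 4)ᵀ

p = (3, 4)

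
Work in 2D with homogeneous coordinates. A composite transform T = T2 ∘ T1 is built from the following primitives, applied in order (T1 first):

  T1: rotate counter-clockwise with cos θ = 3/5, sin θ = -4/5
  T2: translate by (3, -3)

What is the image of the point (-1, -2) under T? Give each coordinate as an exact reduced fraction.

T(p) = (4/5, -17/5)

T1 rotate counter-clockwise with cos θ = 3/5, sin θ = -4/5: (-1, -2) → (-11/5, -2/5)
T2 translate by (3, -3): (-11/5, -2/5) → (4/5, -17/5)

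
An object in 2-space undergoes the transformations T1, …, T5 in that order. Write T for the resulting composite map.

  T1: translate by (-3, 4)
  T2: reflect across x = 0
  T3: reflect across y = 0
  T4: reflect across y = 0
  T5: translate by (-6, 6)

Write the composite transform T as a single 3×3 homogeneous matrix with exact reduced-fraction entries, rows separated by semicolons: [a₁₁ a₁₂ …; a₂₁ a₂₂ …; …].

T1 = [1 0 -3; 0 1 4; 0 0 1]
T2·T1 = [-1 0 3; 0 1 4; 0 0 1]
T3·…·T1 = [-1 0 3; 0 -1 -4; 0 0 1]
T4·…·T1 = [-1 0 3; 0 1 4; 0 0 1]
T5·…·T1 = [-1 0 -3; 0 1 10; 0 0 1]

T = [-1 0 -3; 0 1 10; 0 0 1]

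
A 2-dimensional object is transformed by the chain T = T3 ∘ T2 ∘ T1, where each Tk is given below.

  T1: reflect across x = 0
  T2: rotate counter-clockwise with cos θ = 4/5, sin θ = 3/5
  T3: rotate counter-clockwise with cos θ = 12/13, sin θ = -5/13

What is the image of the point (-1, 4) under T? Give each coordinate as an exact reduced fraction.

T1 reflect across x = 0: (-1, 4) → (1, 4)
T2 rotate counter-clockwise with cos θ = 4/5, sin θ = 3/5: (1, 4) → (-8/5, 19/5)
T3 rotate counter-clockwise with cos θ = 12/13, sin θ = -5/13: (-8/5, 19/5) → (-1/65, 268/65)

T(p) = (-1/65, 268/65)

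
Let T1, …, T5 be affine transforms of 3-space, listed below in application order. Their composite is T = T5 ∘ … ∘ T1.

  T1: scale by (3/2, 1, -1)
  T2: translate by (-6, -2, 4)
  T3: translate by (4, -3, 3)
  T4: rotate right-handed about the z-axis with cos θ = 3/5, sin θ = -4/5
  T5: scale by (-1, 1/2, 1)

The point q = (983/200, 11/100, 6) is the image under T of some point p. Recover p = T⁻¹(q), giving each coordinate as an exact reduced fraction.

p = (-3/4, 6/5, 1)

T1 = [3/2 0 0 0; 0 1 0 0; 0 0 -1 0; 0 0 0 1]
T2·T1 = [3/2 0 0 -6; 0 1 0 -2; 0 0 -1 4; 0 0 0 1]
T3·…·T1 = [3/2 0 0 -2; 0 1 0 -5; 0 0 -1 7; 0 0 0 1]
T4·…·T1 = [9/10 4/5 0 -26/5; -6/5 3/5 0 -7/5; 0 0 -1 7; 0 0 0 1]
T5·…·T1 = [-9/10 -4/5 0 26/5; -3/5 3/10 0 -7/10; 0 0 -1 7; 0 0 0 1]
det M = 3/4; M⁻¹ = [-2/5 -16/15 0 4/3; -4/5 6/5 0 5; 0 0 -1 7; 0 0 0 1]
M⁻¹ · (983/200, 11/100, 6)ᵀ = (-3/4, 6/5, 1)ᵀ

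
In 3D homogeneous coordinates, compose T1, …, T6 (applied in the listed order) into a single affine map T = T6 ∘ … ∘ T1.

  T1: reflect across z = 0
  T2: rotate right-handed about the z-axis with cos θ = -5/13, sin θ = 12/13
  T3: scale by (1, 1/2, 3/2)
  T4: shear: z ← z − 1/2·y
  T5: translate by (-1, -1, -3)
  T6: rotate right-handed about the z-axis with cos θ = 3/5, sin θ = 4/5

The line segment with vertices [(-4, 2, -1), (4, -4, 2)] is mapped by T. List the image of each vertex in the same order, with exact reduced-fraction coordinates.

image vertices: (9/5, -194/65, -5/13), (-3/5, 123/65, -95/13)

T1 reflect across z = 0: (-4, 2, -1) → (-4, 2, 1); (4, -4, 2) → (4, -4, -2)
T2 rotate right-handed about the z-axis with cos θ = -5/13, sin θ = 12/13: (-4, 2, 1) → (-4/13, -58/13, 1); (4, -4, -2) → (28/13, 68/13, -2)
T3 scale by (1, 1/2, 3/2): (-4/13, -58/13, 1) → (-4/13, -29/13, 3/2); (28/13, 68/13, -2) → (28/13, 34/13, -3)
T4 shear: z ← z − 1/2·y: (-4/13, -29/13, 3/2) → (-4/13, -29/13, 34/13); (28/13, 34/13, -3) → (28/13, 34/13, -56/13)
T5 translate by (-1, -1, -3): (-4/13, -29/13, 34/13) → (-17/13, -42/13, -5/13); (28/13, 34/13, -56/13) → (15/13, 21/13, -95/13)
T6 rotate right-handed about the z-axis with cos θ = 3/5, sin θ = 4/5: (-17/13, -42/13, -5/13) → (9/5, -194/65, -5/13); (15/13, 21/13, -95/13) → (-3/5, 123/65, -95/13)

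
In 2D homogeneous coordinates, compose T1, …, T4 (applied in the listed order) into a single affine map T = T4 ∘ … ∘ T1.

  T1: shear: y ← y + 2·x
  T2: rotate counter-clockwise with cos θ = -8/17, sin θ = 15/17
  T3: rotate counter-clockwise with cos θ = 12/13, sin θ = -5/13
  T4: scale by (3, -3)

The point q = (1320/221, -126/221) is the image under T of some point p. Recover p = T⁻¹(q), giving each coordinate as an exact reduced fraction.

T1 = [1 0 0; 2 1 0; 0 0 1]
T2·T1 = [-38/17 -15/17 0; -1/17 -8/17 0; 0 0 1]
T3·…·T1 = [-461/221 -220/221 0; 178/221 -21/221 0; 0 0 1]
T4·…·T1 = [-1383/221 -660/221 0; -534/221 63/221 0; 0 0 1]
det M = -9; M⁻¹ = [-7/221 -220/663 0; -178/663 461/663 0; 0 0 1]
M⁻¹ · (1320/221, -126/221)ᵀ = (0, -2)ᵀ

p = (0, -2)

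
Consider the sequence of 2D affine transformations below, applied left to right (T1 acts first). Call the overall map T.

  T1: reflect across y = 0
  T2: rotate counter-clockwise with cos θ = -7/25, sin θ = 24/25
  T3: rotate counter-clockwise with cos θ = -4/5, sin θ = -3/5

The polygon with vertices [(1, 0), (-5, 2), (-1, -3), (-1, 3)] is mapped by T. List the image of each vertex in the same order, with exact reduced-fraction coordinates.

T1 reflect across y = 0: (1, 0) → (1, 0); (-5, 2) → (-5, -2); (-1, -3) → (-1, 3); (-1, 3) → (-1, -3)
T2 rotate counter-clockwise with cos θ = -7/25, sin θ = 24/25: (1, 0) → (-7/25, 24/25); (-5, -2) → (83/25, -106/25); (-1, 3) → (-13/5, -9/5); (-1, -3) → (79/25, -3/25)
T3 rotate counter-clockwise with cos θ = -4/5, sin θ = -3/5: (-7/25, 24/25) → (4/5, -3/5); (83/25, -106/25) → (-26/5, 7/5); (-13/5, -9/5) → (1, 3); (79/25, -3/25) → (-13/5, -9/5)

image vertices: (4/5, -3/5), (-26/5, 7/5), (1, 3), (-13/5, -9/5)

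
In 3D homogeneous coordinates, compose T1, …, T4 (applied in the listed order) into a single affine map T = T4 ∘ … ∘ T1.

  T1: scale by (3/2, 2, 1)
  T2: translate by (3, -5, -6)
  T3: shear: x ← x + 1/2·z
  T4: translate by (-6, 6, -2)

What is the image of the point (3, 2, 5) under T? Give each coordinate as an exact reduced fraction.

T(p) = (1, 5, -3)

T1 scale by (3/2, 2, 1): (3, 2, 5) → (9/2, 4, 5)
T2 translate by (3, -5, -6): (9/2, 4, 5) → (15/2, -1, -1)
T3 shear: x ← x + 1/2·z: (15/2, -1, -1) → (7, -1, -1)
T4 translate by (-6, 6, -2): (7, -1, -1) → (1, 5, -3)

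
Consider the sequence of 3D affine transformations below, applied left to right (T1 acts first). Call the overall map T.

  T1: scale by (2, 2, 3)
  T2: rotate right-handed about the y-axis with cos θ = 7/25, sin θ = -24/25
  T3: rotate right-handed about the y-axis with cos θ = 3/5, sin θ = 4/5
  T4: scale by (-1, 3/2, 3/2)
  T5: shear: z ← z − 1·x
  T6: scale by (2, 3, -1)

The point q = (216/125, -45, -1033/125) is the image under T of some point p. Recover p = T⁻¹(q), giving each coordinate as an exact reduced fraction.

T1 = [2 0 0 0; 0 2 0 0; 0 0 3 0; 0 0 0 1]
T2·T1 = [14/25 0 -72/25 0; 0 2 0 0; 48/25 0 21/25 0; 0 0 0 1]
T3·…·T1 = [234/125 0 -132/125 0; 0 2 0 0; 88/125 0 351/125 0; 0 0 0 1]
T4·…·T1 = [-234/125 0 132/125 0; 0 3 0 0; 132/125 0 1053/250 0; 0 0 0 1]
T5·…·T1 = [-234/125 0 132/125 0; 0 3 0 0; 366/125 0 789/250 0; 0 0 0 1]
T6·…·T1 = [-468/125 0 264/125 0; 0 9 0 0; -366/125 0 -789/250 0; 0 0 0 1]
det M = 162; M⁻¹ = [-263/1500 0 -44/375 0; 0 1/9 0 0; 61/375 0 -26/125 0; 0 0 0 1]
M⁻¹ · (216/125, -45, -1033/125)ᵀ = (2/3, -5, 2)ᵀ

p = (2/3, -5, 2)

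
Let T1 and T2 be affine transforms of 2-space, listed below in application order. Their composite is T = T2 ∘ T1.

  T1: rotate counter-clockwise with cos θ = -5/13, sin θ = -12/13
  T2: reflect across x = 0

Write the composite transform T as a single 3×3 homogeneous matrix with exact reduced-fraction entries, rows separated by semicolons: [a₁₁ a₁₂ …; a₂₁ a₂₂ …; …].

T1 = [-5/13 12/13 0; -12/13 -5/13 0; 0 0 1]
T2·T1 = [5/13 -12/13 0; -12/13 -5/13 0; 0 0 1]

T = [5/13 -12/13 0; -12/13 -5/13 0; 0 0 1]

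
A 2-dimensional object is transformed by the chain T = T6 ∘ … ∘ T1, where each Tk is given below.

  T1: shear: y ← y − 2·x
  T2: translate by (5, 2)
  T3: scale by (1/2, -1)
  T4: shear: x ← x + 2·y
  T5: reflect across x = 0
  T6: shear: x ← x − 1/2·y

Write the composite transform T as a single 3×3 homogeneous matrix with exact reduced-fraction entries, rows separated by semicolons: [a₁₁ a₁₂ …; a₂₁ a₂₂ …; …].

T1 = [1 0 0; -2 1 0; 0 0 1]
T2·T1 = [1 0 5; -2 1 2; 0 0 1]
T3·…·T1 = [1/2 0 5/2; 2 -1 -2; 0 0 1]
T4·…·T1 = [9/2 -2 -3/2; 2 -1 -2; 0 0 1]
T5·…·T1 = [-9/2 2 3/2; 2 -1 -2; 0 0 1]
T6·…·T1 = [-11/2 5/2 5/2; 2 -1 -2; 0 0 1]

T = [-11/2 5/2 5/2; 2 -1 -2; 0 0 1]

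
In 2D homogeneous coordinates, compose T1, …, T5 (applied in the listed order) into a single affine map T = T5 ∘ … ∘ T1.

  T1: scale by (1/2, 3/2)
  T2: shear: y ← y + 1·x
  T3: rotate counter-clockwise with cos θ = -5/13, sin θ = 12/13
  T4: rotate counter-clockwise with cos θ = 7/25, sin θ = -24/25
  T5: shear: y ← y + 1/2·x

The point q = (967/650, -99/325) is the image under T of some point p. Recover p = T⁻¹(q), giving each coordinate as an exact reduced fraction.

T1 = [1/2 0 0; 0 3/2 0; 0 0 1]
T2·T1 = [1/2 0 0; 1/2 3/2 0; 0 0 1]
T3·…·T1 = [-17/26 -18/13 0; 7/26 -15/26 0; 0 0 1]
T4·…·T1 = [49/650 -306/325 0; 457/650 759/650 0; 0 0 1]
T5·…·T1 = [49/650 -306/325 0; 963/1300 453/650 0; 0 0 1]
det M = 3/4; M⁻¹ = [302/325 408/325 0; -321/325 98/975 0; 0 0 1]
M⁻¹ · (967/650, -99/325)ᵀ = (1, -3/2)ᵀ

p = (1, -3/2)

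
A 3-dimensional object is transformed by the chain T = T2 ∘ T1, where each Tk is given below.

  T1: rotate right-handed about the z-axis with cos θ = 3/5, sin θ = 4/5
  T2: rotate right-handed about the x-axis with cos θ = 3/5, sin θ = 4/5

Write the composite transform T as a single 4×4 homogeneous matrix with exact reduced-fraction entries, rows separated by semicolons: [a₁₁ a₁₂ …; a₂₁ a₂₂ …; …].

T1 = [3/5 -4/5 0 0; 4/5 3/5 0 0; 0 0 1 0; 0 0 0 1]
T2·T1 = [3/5 -4/5 0 0; 12/25 9/25 -4/5 0; 16/25 12/25 3/5 0; 0 0 0 1]

T = [3/5 -4/5 0 0; 12/25 9/25 -4/5 0; 16/25 12/25 3/5 0; 0 0 0 1]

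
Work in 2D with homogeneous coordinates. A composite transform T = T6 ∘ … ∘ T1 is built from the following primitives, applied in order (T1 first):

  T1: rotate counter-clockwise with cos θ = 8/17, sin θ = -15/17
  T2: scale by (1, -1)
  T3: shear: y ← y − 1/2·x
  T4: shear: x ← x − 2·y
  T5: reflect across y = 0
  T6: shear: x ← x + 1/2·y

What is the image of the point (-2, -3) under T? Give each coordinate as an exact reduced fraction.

T1 rotate counter-clockwise with cos θ = 8/17, sin θ = -15/17: (-2, -3) → (-61/17, 6/17)
T2 scale by (1, -1): (-61/17, 6/17) → (-61/17, -6/17)
T3 shear: y ← y − 1/2·x: (-61/17, -6/17) → (-61/17, 49/34)
T4 shear: x ← x − 2·y: (-61/17, 49/34) → (-110/17, 49/34)
T5 reflect across y = 0: (-110/17, 49/34) → (-110/17, -49/34)
T6 shear: x ← x + 1/2·y: (-110/17, -49/34) → (-489/68, -49/34)

T(p) = (-489/68, -49/34)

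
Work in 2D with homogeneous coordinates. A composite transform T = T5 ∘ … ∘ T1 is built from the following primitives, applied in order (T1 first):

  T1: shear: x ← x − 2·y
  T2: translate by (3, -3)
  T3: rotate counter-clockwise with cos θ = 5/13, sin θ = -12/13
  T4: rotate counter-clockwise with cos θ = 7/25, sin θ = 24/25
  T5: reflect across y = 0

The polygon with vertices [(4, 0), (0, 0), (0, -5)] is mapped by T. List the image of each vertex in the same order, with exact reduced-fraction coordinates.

T1 shear: x ← x − 2·y: (4, 0) → (4, 0); (0, 0) → (0, 0); (0, -5) → (10, -5)
T2 translate by (3, -3): (4, 0) → (7, -3); (0, 0) → (3, -3); (10, -5) → (13, -8)
T3 rotate counter-clockwise with cos θ = 5/13, sin θ = -12/13: (7, -3) → (-1/13, -99/13); (3, -3) → (-21/13, -51/13); (13, -8) → (-31/13, -196/13)
T4 rotate counter-clockwise with cos θ = 7/25, sin θ = 24/25: (-1/13, -99/13) → (2369/325, -717/325); (-21/13, -51/13) → (1077/325, -861/325); (-31/13, -196/13) → (4487/325, -2116/325)
T5 reflect across y = 0: (2369/325, -717/325) → (2369/325, 717/325); (1077/325, -861/325) → (1077/325, 861/325); (4487/325, -2116/325) → (4487/325, 2116/325)

image vertices: (2369/325, 717/325), (1077/325, 861/325), (4487/325, 2116/325)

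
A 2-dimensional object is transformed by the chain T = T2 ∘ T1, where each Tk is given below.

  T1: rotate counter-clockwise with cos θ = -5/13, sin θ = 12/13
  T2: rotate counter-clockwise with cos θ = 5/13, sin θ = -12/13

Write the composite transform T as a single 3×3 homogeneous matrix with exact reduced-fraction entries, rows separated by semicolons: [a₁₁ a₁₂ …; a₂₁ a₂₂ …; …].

T = [119/169 -120/169 0; 120/169 119/169 0; 0 0 1]

T1 = [-5/13 -12/13 0; 12/13 -5/13 0; 0 0 1]
T2·T1 = [119/169 -120/169 0; 120/169 119/169 0; 0 0 1]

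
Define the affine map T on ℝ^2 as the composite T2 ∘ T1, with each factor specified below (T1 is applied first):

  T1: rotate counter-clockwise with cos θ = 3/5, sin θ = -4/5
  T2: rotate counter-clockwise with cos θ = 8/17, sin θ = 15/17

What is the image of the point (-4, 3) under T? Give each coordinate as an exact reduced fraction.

T1 rotate counter-clockwise with cos θ = 3/5, sin θ = -4/5: (-4, 3) → (0, 5)
T2 rotate counter-clockwise with cos θ = 8/17, sin θ = 15/17: (0, 5) → (-75/17, 40/17)

T(p) = (-75/17, 40/17)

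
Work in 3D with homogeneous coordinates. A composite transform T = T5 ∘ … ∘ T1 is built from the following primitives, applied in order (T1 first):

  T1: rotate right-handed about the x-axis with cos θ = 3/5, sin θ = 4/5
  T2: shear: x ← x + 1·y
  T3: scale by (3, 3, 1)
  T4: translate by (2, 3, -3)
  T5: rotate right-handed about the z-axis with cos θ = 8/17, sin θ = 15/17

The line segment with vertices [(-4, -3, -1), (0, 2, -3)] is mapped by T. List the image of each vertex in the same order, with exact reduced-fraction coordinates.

T1 rotate right-handed about the x-axis with cos θ = 3/5, sin θ = 4/5: (-4, -3, -1) → (-4, -1, -3); (0, 2, -3) → (0, 18/5, -1/5)
T2 shear: x ← x + 1·y: (-4, -1, -3) → (-5, -1, -3); (0, 18/5, -1/5) → (18/5, 18/5, -1/5)
T3 scale by (3, 3, 1): (-5, -1, -3) → (-15, -3, -3); (18/5, 18/5, -1/5) → (54/5, 54/5, -1/5)
T4 translate by (2, 3, -3): (-15, -3, -3) → (-13, 0, -6); (54/5, 54/5, -1/5) → (64/5, 69/5, -16/5)
T5 rotate right-handed about the z-axis with cos θ = 8/17, sin θ = 15/17: (-13, 0, -6) → (-104/17, -195/17, -6); (64/5, 69/5, -16/5) → (-523/85, 1512/85, -16/5)

image vertices: (-104/17, -195/17, -6), (-523/85, 1512/85, -16/5)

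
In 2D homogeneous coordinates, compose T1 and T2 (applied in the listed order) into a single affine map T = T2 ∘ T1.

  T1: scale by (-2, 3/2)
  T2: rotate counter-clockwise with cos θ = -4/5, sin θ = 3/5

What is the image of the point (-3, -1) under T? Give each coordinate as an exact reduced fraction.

T1 scale by (-2, 3/2): (-3, -1) → (6, -3/2)
T2 rotate counter-clockwise with cos θ = -4/5, sin θ = 3/5: (6, -3/2) → (-39/10, 24/5)

T(p) = (-39/10, 24/5)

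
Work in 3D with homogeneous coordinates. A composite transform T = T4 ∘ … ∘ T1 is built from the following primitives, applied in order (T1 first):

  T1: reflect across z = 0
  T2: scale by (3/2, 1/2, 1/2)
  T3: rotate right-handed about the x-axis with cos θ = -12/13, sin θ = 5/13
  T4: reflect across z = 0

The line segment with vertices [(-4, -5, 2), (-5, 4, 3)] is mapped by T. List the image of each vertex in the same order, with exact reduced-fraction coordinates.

image vertices: (-6, 35/13, 1/26), (-15/2, -33/26, -28/13)

T1 reflect across z = 0: (-4, -5, 2) → (-4, -5, -2); (-5, 4, 3) → (-5, 4, -3)
T2 scale by (3/2, 1/2, 1/2): (-4, -5, -2) → (-6, -5/2, -1); (-5, 4, -3) → (-15/2, 2, -3/2)
T3 rotate right-handed about the x-axis with cos θ = -12/13, sin θ = 5/13: (-6, -5/2, -1) → (-6, 35/13, -1/26); (-15/2, 2, -3/2) → (-15/2, -33/26, 28/13)
T4 reflect across z = 0: (-6, 35/13, -1/26) → (-6, 35/13, 1/26); (-15/2, -33/26, 28/13) → (-15/2, -33/26, -28/13)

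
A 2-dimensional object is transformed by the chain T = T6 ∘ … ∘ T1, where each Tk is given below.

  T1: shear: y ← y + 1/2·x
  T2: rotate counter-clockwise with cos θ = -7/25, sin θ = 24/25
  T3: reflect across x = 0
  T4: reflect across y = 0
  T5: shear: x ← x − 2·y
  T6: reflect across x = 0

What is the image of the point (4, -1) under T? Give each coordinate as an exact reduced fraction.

T1 shear: y ← y + 1/2·x: (4, -1) → (4, 1)
T2 rotate counter-clockwise with cos θ = -7/25, sin θ = 24/25: (4, 1) → (-52/25, 89/25)
T3 reflect across x = 0: (-52/25, 89/25) → (52/25, 89/25)
T4 reflect across y = 0: (52/25, 89/25) → (52/25, -89/25)
T5 shear: x ← x − 2·y: (52/25, -89/25) → (46/5, -89/25)
T6 reflect across x = 0: (46/5, -89/25) → (-46/5, -89/25)

T(p) = (-46/5, -89/25)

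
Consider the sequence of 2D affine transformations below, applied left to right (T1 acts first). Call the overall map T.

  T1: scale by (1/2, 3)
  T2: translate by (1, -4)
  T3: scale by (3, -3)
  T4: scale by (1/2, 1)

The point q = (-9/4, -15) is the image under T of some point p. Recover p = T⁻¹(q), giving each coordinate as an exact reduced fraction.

T1 = [1/2 0 0; 0 3 0; 0 0 1]
T2·T1 = [1/2 0 1; 0 3 -4; 0 0 1]
T3·…·T1 = [3/2 0 3; 0 -9 12; 0 0 1]
T4·…·T1 = [3/4 0 3/2; 0 -9 12; 0 0 1]
det M = -27/4; M⁻¹ = [4/3 0 -2; 0 -1/9 4/3; 0 0 1]
M⁻¹ · (-9/4, -15)ᵀ = (-5, 3)ᵀ

p = (-5, 3)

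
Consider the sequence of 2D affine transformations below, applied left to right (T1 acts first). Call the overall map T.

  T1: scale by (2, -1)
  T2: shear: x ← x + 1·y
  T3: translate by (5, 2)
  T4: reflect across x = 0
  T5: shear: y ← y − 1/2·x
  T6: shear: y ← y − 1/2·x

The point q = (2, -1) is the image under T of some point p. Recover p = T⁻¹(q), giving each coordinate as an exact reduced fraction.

p = (-3, 1)

T1 = [2 0 0; 0 -1 0; 0 0 1]
T2·T1 = [2 -1 0; 0 -1 0; 0 0 1]
T3·…·T1 = [2 -1 5; 0 -1 2; 0 0 1]
T4·…·T1 = [-2 1 -5; 0 -1 2; 0 0 1]
T5·…·T1 = [-2 1 -5; 1 -3/2 9/2; 0 0 1]
T6·…·T1 = [-2 1 -5; 2 -2 7; 0 0 1]
det M = 2; M⁻¹ = [-1 -1/2 -3/2; -1 -1 2; 0 0 1]
M⁻¹ · (2, -1)ᵀ = (-3, 1)ᵀ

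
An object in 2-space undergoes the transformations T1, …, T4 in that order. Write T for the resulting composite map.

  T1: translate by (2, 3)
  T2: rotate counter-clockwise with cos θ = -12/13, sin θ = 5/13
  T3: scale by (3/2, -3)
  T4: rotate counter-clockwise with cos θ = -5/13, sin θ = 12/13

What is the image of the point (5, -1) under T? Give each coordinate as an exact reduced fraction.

T1 translate by (2, 3): (5, -1) → (7, 2)
T2 rotate counter-clockwise with cos θ = -12/13, sin θ = 5/13: (7, 2) → (-94/13, 11/13)
T3 scale by (3/2, -3): (-94/13, 11/13) → (-141/13, -33/13)
T4 rotate counter-clockwise with cos θ = -5/13, sin θ = 12/13: (-141/13, -33/13) → (1101/169, -1527/169)

T(p) = (1101/169, -1527/169)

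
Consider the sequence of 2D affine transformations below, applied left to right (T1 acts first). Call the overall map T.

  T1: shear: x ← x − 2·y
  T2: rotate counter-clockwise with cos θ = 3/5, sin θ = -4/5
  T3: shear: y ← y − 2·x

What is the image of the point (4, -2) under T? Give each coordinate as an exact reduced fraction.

T1 shear: x ← x − 2·y: (4, -2) → (8, -2)
T2 rotate counter-clockwise with cos θ = 3/5, sin θ = -4/5: (8, -2) → (16/5, -38/5)
T3 shear: y ← y − 2·x: (16/5, -38/5) → (16/5, -14)

T(p) = (16/5, -14)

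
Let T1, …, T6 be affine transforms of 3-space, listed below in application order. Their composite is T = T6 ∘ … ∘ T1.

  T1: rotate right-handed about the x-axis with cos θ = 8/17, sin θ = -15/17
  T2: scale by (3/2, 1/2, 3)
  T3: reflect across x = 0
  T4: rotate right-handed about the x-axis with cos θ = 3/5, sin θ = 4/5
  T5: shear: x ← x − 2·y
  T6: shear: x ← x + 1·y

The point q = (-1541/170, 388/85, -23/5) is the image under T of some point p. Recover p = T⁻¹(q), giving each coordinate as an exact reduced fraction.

p = (3, 1, -8/3)

T1 = [1 0 0 0; 0 8/17 15/17 0; 0 -15/17 8/17 0; 0 0 0 1]
T2·T1 = [3/2 0 0 0; 0 4/17 15/34 0; 0 -45/17 24/17 0; 0 0 0 1]
T3·…·T1 = [-3/2 0 0 0; 0 4/17 15/34 0; 0 -45/17 24/17 0; 0 0 0 1]
T4·…·T1 = [-3/2 0 0 0; 0 192/85 -147/170 0; 0 -7/5 6/5 0; 0 0 0 1]
T5·…·T1 = [-3/2 -384/85 147/85 0; 0 192/85 -147/170 0; 0 -7/5 6/5 0; 0 0 0 1]
T6·…·T1 = [-3/2 -192/85 147/170 0; 0 192/85 -147/170 0; 0 -7/5 6/5 0; 0 0 0 1]
det M = -9/4; M⁻¹ = [-2/3 -2/3 0 0; 0 4/5 49/85 0; 0 14/15 128/85 0; 0 0 0 1]
M⁻¹ · (-1541/170, 388/85, -23/5)ᵀ = (3, 1, -8/3)ᵀ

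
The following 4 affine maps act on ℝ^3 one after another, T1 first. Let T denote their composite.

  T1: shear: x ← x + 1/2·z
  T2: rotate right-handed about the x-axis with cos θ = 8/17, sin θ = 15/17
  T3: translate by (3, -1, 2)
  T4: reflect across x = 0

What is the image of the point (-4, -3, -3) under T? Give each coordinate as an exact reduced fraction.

T(p) = (5/2, 4/17, -35/17)

T1 shear: x ← x + 1/2·z: (-4, -3, -3) → (-11/2, -3, -3)
T2 rotate right-handed about the x-axis with cos θ = 8/17, sin θ = 15/17: (-11/2, -3, -3) → (-11/2, 21/17, -69/17)
T3 translate by (3, -1, 2): (-11/2, 21/17, -69/17) → (-5/2, 4/17, -35/17)
T4 reflect across x = 0: (-5/2, 4/17, -35/17) → (5/2, 4/17, -35/17)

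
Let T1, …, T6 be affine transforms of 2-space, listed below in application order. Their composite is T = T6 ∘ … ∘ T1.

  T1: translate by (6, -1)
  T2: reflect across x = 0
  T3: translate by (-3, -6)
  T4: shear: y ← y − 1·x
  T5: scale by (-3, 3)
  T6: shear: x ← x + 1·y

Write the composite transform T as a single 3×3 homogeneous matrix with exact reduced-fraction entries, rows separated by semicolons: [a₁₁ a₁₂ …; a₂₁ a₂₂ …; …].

T = [6 3 33; 3 3 6; 0 0 1]

T1 = [1 0 6; 0 1 -1; 0 0 1]
T2·T1 = [-1 0 -6; 0 1 -1; 0 0 1]
T3·…·T1 = [-1 0 -9; 0 1 -7; 0 0 1]
T4·…·T1 = [-1 0 -9; 1 1 2; 0 0 1]
T5·…·T1 = [3 0 27; 3 3 6; 0 0 1]
T6·…·T1 = [6 3 33; 3 3 6; 0 0 1]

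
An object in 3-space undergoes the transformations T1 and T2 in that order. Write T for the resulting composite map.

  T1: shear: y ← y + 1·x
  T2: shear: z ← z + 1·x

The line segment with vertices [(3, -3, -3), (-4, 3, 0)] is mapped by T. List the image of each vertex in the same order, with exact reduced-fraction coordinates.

image vertices: (3, 0, 0), (-4, -1, -4)

T1 shear: y ← y + 1·x: (3, -3, -3) → (3, 0, -3); (-4, 3, 0) → (-4, -1, 0)
T2 shear: z ← z + 1·x: (3, 0, -3) → (3, 0, 0); (-4, -1, 0) → (-4, -1, -4)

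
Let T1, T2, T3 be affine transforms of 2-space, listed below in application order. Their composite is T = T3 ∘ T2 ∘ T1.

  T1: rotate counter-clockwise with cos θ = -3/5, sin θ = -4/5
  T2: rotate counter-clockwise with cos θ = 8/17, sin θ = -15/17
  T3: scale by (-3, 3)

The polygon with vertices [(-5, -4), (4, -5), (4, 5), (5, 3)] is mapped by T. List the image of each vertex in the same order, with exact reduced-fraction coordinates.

image vertices: (-1416/85, 813/85), (813/85, 1416/85), (1203/85, -1104/85), (81/5, -33/5)

T1 rotate counter-clockwise with cos θ = -3/5, sin θ = -4/5: (-5, -4) → (-1/5, 32/5); (4, -5) → (-32/5, -1/5); (4, 5) → (8/5, -31/5); (5, 3) → (-3/5, -29/5)
T2 rotate counter-clockwise with cos θ = 8/17, sin θ = -15/17: (-1/5, 32/5) → (472/85, 271/85); (-32/5, -1/5) → (-271/85, 472/85); (8/5, -31/5) → (-401/85, -368/85); (-3/5, -29/5) → (-27/5, -11/5)
T3 scale by (-3, 3): (472/85, 271/85) → (-1416/85, 813/85); (-271/85, 472/85) → (813/85, 1416/85); (-401/85, -368/85) → (1203/85, -1104/85); (-27/5, -11/5) → (81/5, -33/5)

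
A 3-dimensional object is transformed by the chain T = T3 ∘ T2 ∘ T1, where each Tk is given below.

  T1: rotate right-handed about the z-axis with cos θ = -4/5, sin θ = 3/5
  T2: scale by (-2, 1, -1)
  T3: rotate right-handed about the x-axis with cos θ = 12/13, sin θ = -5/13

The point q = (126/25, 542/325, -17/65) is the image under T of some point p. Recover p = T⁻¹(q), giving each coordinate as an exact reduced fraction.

p = (3, 1/5, -2/5)

T1 = [-4/5 -3/5 0 0; 3/5 -4/5 0 0; 0 0 1 0; 0 0 0 1]
T2·T1 = [8/5 6/5 0 0; 3/5 -4/5 0 0; 0 0 -1 0; 0 0 0 1]
T3·…·T1 = [8/5 6/5 0 0; 36/65 -48/65 -5/13 0; -3/13 4/13 -12/13 0; 0 0 0 1]
det M = 2; M⁻¹ = [2/5 36/65 -3/13 0; 3/10 -48/65 4/13 0; 0 -5/13 -12/13 0; 0 0 0 1]
M⁻¹ · (126/25, 542/325, -17/65)ᵀ = (3, 1/5, -2/5)ᵀ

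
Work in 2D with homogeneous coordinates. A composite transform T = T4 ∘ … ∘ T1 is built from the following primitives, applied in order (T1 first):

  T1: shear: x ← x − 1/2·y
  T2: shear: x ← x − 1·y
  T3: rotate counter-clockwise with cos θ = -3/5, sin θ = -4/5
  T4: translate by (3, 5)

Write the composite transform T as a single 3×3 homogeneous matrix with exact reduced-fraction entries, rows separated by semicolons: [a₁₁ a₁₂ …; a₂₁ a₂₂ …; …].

T = [-3/5 17/10 3; -4/5 3/5 5; 0 0 1]

T1 = [1 -1/2 0; 0 1 0; 0 0 1]
T2·T1 = [1 -3/2 0; 0 1 0; 0 0 1]
T3·…·T1 = [-3/5 17/10 0; -4/5 3/5 0; 0 0 1]
T4·…·T1 = [-3/5 17/10 3; -4/5 3/5 5; 0 0 1]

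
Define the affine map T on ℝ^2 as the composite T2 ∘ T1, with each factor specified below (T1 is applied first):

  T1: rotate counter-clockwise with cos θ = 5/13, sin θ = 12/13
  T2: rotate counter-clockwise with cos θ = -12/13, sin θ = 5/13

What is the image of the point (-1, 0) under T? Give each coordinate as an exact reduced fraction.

T(p) = (120/169, 119/169)

T1 rotate counter-clockwise with cos θ = 5/13, sin θ = 12/13: (-1, 0) → (-5/13, -12/13)
T2 rotate counter-clockwise with cos θ = -12/13, sin θ = 5/13: (-5/13, -12/13) → (120/169, 119/169)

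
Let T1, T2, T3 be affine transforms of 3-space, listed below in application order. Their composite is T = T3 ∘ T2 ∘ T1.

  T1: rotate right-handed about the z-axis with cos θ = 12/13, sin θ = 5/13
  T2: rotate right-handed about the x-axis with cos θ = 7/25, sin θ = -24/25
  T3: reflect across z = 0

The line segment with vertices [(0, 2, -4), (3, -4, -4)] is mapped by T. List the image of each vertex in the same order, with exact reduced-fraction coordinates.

image vertices: (-10/13, -216/65, 188/65), (56/13, -1479/325, -428/325)

T1 rotate right-handed about the z-axis with cos θ = 12/13, sin θ = 5/13: (0, 2, -4) → (-10/13, 24/13, -4); (3, -4, -4) → (56/13, -33/13, -4)
T2 rotate right-handed about the x-axis with cos θ = 7/25, sin θ = -24/25: (-10/13, 24/13, -4) → (-10/13, -216/65, -188/65); (56/13, -33/13, -4) → (56/13, -1479/325, 428/325)
T3 reflect across z = 0: (-10/13, -216/65, -188/65) → (-10/13, -216/65, 188/65); (56/13, -1479/325, 428/325) → (56/13, -1479/325, -428/325)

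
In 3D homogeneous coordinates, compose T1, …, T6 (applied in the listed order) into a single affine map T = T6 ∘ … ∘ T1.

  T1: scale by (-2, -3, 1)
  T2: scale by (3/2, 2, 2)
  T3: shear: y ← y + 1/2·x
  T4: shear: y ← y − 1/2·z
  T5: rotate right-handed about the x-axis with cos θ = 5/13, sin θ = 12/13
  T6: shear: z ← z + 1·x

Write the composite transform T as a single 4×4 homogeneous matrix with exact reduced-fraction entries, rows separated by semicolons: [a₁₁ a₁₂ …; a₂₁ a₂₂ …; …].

T = [-3 0 0 0; -15/26 -30/13 -29/13 0; -57/13 -72/13 -2/13 0; 0 0 0 1]

T1 = [-2 0 0 0; 0 -3 0 0; 0 0 1 0; 0 0 0 1]
T2·T1 = [-3 0 0 0; 0 -6 0 0; 0 0 2 0; 0 0 0 1]
T3·…·T1 = [-3 0 0 0; -3/2 -6 0 0; 0 0 2 0; 0 0 0 1]
T4·…·T1 = [-3 0 0 0; -3/2 -6 -1 0; 0 0 2 0; 0 0 0 1]
T5·…·T1 = [-3 0 0 0; -15/26 -30/13 -29/13 0; -18/13 -72/13 -2/13 0; 0 0 0 1]
T6·…·T1 = [-3 0 0 0; -15/26 -30/13 -29/13 0; -57/13 -72/13 -2/13 0; 0 0 0 1]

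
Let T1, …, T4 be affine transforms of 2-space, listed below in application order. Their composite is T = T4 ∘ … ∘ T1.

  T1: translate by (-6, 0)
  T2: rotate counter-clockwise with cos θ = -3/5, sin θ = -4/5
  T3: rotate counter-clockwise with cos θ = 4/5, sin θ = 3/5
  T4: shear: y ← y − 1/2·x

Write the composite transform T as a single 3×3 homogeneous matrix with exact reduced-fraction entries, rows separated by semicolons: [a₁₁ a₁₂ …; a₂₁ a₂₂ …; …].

T1 = [1 0 -6; 0 1 0; 0 0 1]
T2·T1 = [-3/5 4/5 18/5; -4/5 -3/5 24/5; 0 0 1]
T3·…·T1 = [0 1 0; -1 0 6; 0 0 1]
T4·…·T1 = [0 1 0; -1 -1/2 6; 0 0 1]

T = [0 1 0; -1 -1/2 6; 0 0 1]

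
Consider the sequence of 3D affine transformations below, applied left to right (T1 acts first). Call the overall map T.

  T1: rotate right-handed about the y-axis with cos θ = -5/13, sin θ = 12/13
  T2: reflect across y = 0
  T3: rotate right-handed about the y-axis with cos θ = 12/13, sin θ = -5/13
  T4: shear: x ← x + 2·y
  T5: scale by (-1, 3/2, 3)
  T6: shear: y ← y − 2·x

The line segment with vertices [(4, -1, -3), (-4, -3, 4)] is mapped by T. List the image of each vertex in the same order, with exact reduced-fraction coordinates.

image vertices: (1, -1/2, -12), (-10, 49/2, 12)

T1 rotate right-handed about the y-axis with cos θ = -5/13, sin θ = 12/13: (4, -1, -3) → (-56/13, -1, -33/13); (-4, -3, 4) → (68/13, -3, 28/13)
T2 reflect across y = 0: (-56/13, -1, -33/13) → (-56/13, 1, -33/13); (68/13, -3, 28/13) → (68/13, 3, 28/13)
T3 rotate right-handed about the y-axis with cos θ = 12/13, sin θ = -5/13: (-56/13, 1, -33/13) → (-3, 1, -4); (68/13, 3, 28/13) → (4, 3, 4)
T4 shear: x ← x + 2·y: (-3, 1, -4) → (-1, 1, -4); (4, 3, 4) → (10, 3, 4)
T5 scale by (-1, 3/2, 3): (-1, 1, -4) → (1, 3/2, -12); (10, 3, 4) → (-10, 9/2, 12)
T6 shear: y ← y − 2·x: (1, 3/2, -12) → (1, -1/2, -12); (-10, 9/2, 12) → (-10, 49/2, 12)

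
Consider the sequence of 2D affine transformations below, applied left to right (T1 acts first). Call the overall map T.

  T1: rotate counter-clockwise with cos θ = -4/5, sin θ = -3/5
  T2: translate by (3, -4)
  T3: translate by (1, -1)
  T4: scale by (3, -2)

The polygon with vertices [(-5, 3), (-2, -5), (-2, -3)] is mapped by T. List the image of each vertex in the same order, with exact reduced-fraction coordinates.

T1 rotate counter-clockwise with cos θ = -4/5, sin θ = -3/5: (-5, 3) → (29/5, 3/5); (-2, -5) → (-7/5, 26/5); (-2, -3) → (-1/5, 18/5)
T2 translate by (3, -4): (29/5, 3/5) → (44/5, -17/5); (-7/5, 26/5) → (8/5, 6/5); (-1/5, 18/5) → (14/5, -2/5)
T3 translate by (1, -1): (44/5, -17/5) → (49/5, -22/5); (8/5, 6/5) → (13/5, 1/5); (14/5, -2/5) → (19/5, -7/5)
T4 scale by (3, -2): (49/5, -22/5) → (147/5, 44/5); (13/5, 1/5) → (39/5, -2/5); (19/5, -7/5) → (57/5, 14/5)

image vertices: (147/5, 44/5), (39/5, -2/5), (57/5, 14/5)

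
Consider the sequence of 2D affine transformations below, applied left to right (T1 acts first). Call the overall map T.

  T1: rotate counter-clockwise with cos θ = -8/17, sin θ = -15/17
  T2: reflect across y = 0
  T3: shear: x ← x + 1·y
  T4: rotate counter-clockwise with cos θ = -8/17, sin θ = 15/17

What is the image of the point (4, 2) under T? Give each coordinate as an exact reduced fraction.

T1 rotate counter-clockwise with cos θ = -8/17, sin θ = -15/17: (4, 2) → (-2/17, -76/17)
T2 reflect across y = 0: (-2/17, -76/17) → (-2/17, 76/17)
T3 shear: x ← x + 1·y: (-2/17, 76/17) → (74/17, 76/17)
T4 rotate counter-clockwise with cos θ = -8/17, sin θ = 15/17: (74/17, 76/17) → (-1732/289, 502/289)

T(p) = (-1732/289, 502/289)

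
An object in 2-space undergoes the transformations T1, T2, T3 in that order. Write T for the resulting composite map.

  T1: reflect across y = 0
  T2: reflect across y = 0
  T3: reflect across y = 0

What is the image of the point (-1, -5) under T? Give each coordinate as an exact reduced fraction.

T(p) = (-1, 5)

T1 reflect across y = 0: (-1, -5) → (-1, 5)
T2 reflect across y = 0: (-1, 5) → (-1, -5)
T3 reflect across y = 0: (-1, -5) → (-1, 5)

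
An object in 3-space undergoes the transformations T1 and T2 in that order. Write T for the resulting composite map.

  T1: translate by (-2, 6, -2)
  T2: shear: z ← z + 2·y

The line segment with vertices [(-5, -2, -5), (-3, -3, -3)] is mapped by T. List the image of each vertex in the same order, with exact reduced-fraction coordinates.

image vertices: (-7, 4, 1), (-5, 3, 1)

T1 translate by (-2, 6, -2): (-5, -2, -5) → (-7, 4, -7); (-3, -3, -3) → (-5, 3, -5)
T2 shear: z ← z + 2·y: (-7, 4, -7) → (-7, 4, 1); (-5, 3, -5) → (-5, 3, 1)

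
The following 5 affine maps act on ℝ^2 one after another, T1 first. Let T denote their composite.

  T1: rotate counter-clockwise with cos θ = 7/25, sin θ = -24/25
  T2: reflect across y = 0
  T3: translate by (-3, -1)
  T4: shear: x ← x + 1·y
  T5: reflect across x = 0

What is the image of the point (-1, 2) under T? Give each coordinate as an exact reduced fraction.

T(p) = (97/25, -63/25)

T1 rotate counter-clockwise with cos θ = 7/25, sin θ = -24/25: (-1, 2) → (41/25, 38/25)
T2 reflect across y = 0: (41/25, 38/25) → (41/25, -38/25)
T3 translate by (-3, -1): (41/25, -38/25) → (-34/25, -63/25)
T4 shear: x ← x + 1·y: (-34/25, -63/25) → (-97/25, -63/25)
T5 reflect across x = 0: (-97/25, -63/25) → (97/25, -63/25)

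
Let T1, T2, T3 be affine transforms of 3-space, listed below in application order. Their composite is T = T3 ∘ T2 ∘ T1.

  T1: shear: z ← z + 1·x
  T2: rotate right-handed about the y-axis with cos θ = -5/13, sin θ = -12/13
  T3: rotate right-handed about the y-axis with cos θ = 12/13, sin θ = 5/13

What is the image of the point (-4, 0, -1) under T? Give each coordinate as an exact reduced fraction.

T(p) = (5, 0, -4)

T1 shear: z ← z + 1·x: (-4, 0, -1) → (-4, 0, -5)
T2 rotate right-handed about the y-axis with cos θ = -5/13, sin θ = -12/13: (-4, 0, -5) → (80/13, 0, -23/13)
T3 rotate right-handed about the y-axis with cos θ = 12/13, sin θ = 5/13: (80/13, 0, -23/13) → (5, 0, -4)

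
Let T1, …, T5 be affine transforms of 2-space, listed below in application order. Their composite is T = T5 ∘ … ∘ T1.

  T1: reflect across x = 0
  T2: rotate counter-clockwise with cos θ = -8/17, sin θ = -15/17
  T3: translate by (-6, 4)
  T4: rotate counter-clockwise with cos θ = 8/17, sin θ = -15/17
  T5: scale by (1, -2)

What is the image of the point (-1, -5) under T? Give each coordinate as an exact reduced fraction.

T(p) = (-5/17, -414/17)

T1 reflect across x = 0: (-1, -5) → (1, -5)
T2 rotate counter-clockwise with cos θ = -8/17, sin θ = -15/17: (1, -5) → (-83/17, 25/17)
T3 translate by (-6, 4): (-83/17, 25/17) → (-185/17, 93/17)
T4 rotate counter-clockwise with cos θ = 8/17, sin θ = -15/17: (-185/17, 93/17) → (-5/17, 207/17)
T5 scale by (1, -2): (-5/17, 207/17) → (-5/17, -414/17)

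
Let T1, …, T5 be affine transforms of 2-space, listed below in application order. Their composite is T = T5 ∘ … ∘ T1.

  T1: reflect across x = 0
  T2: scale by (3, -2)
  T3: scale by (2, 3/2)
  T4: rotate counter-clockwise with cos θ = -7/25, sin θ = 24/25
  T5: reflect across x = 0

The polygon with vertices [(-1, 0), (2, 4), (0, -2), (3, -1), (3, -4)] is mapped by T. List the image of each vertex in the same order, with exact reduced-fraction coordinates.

T1 reflect across x = 0: (-1, 0) → (1, 0); (2, 4) → (-2, 4); (0, -2) → (0, -2); (3, -1) → (-3, -1); (3, -4) → (-3, -4)
T2 scale by (3, -2): (1, 0) → (3, 0); (-2, 4) → (-6, -8); (0, -2) → (0, 4); (-3, -1) → (-9, 2); (-3, -4) → (-9, 8)
T3 scale by (2, 3/2): (3, 0) → (6, 0); (-6, -8) → (-12, -12); (0, 4) → (0, 6); (-9, 2) → (-18, 3); (-9, 8) → (-18, 12)
T4 rotate counter-clockwise with cos θ = -7/25, sin θ = 24/25: (6, 0) → (-42/25, 144/25); (-12, -12) → (372/25, -204/25); (0, 6) → (-144/25, -42/25); (-18, 3) → (54/25, -453/25); (-18, 12) → (-162/25, -516/25)
T5 reflect across x = 0: (-42/25, 144/25) → (42/25, 144/25); (372/25, -204/25) → (-372/25, -204/25); (-144/25, -42/25) → (144/25, -42/25); (54/25, -453/25) → (-54/25, -453/25); (-162/25, -516/25) → (162/25, -516/25)

image vertices: (42/25, 144/25), (-372/25, -204/25), (144/25, -42/25), (-54/25, -453/25), (162/25, -516/25)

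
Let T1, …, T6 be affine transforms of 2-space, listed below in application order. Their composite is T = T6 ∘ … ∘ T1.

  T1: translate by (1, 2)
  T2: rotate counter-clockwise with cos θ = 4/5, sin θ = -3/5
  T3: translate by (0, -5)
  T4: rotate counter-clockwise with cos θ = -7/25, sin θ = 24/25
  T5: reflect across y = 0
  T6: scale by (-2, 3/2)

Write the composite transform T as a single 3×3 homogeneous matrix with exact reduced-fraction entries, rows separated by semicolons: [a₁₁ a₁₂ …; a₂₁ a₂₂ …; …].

T1 = [1 0 1; 0 1 2; 0 0 1]
T2·T1 = [4/5 3/5 2; -3/5 4/5 1; 0 0 1]
T3·…·T1 = [4/5 3/5 2; -3/5 4/5 -4; 0 0 1]
T4·…·T1 = [44/125 -117/125 82/25; 117/125 44/125 76/25; 0 0 1]
T5·…·T1 = [44/125 -117/125 82/25; -117/125 -44/125 -76/25; 0 0 1]
T6·…·T1 = [-88/125 234/125 -164/25; -351/250 -66/125 -114/25; 0 0 1]

T = [-88/125 234/125 -164/25; -351/250 -66/125 -114/25; 0 0 1]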